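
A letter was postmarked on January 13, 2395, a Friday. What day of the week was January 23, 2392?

Thursday

Count forward from the earlier date (January 23, 2392) to the later (January 13, 2395):
January 23, 2392 → January 23, 2393: 366 days (2392 is a leap year).
January 23, 2393 → January 23, 2394: 365 days.
January 2394: 31 − 23 = 8 days remain.
Then 11 full months totalling 334 days.
January 1–13, 2395: 13 days.
Residual: 355 days.
Total: 1086 days.
1086 mod 7 = 1, so 1 day before Friday is Thursday.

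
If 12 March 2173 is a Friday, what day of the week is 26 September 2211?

Thursday

From March 12, 2173 to March 12, 2211: 38 years, of which 8 contain a Feb 29 — 30×365 + 8×366 = 13878 days.
(2200 is not a leap year (divisible by 100 but not 400).)
March 2211: 31 − 12 = 19 days remain.
Then April (30), May (31), June (30), July (31), August (31): 30 + 31 + 30 + 31 + 31 = 153 days.
September 1–26, 2211: 26 days.
Residual: 198 days.
Total: 14076 days.
14076 mod 7 = 6, so 6 days after Friday is Thursday.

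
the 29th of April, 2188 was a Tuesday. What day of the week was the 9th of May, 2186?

Count forward from the earlier date (May 9, 2186) to the later (April 29, 2188):
May 2186: 31 − 9 = 22 days remain.
Then 22 full months totalling 670 days.
April 1–29, 2188: 29 days.
Total: 22 + 670 + 29 = 721 days.
721 is a multiple of 7, so the 9th of May, 2186 falls on the same weekday: Tuesday.

Tuesday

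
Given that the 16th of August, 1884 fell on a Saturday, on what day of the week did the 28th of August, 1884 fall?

Thursday

Within August 1884: 28 − 16 = 12 days.
12 mod 7 = 5, so 5 days after Saturday is Thursday.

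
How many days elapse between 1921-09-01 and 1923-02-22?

September 1921: 30 − 1 = 29 days remain.
Then 16 full months totalling 488 days.
February 1–22, 1923: 22 days (1923 is not a leap year).
Total: 29 + 488 + 22 = 539 days.

539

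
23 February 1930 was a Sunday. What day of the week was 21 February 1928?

Tuesday

Count forward from the earlier date (February 21, 1928) to the later (February 23, 1930):
Day-of-year of February 21, 1928: 52.
Day-of-year of February 23, 1930: 54.
1928 has 366 days, so 366 − 52 = 314 days remain in 1928.
Full years: 1929: 365. Sum = 365.
Total: 314 + 365 + 54 = 733 days.
733 mod 7 = 5, so 5 days before Sunday is Tuesday.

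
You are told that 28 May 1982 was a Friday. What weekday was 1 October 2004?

From May 28, 1982 to May 28, 2004: 22 years, of which 6 contain a Feb 29 — 16×365 + 6×366 = 8036 days.
(2000 is a leap year (divisible by 400).)
May 2004: 31 − 28 = 3 days remain.
Then June (30), July (31), August (31), September (30): 30 + 31 + 31 + 30 = 122 days.
October 1, 2004: 1 day.
Residual: 126 days.
Total: 8162 days.
8162 is a multiple of 7, so 1 October 2004 falls on the same weekday: Friday.

Friday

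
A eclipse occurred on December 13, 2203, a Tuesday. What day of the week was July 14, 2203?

Thursday

Count forward from the earlier date (July 14, 2203) to the later (December 13, 2203):
July 2203: 31 − 14 = 17 days remain.
Then August (31), September (30), October (31), November (30): 31 + 30 + 31 + 30 = 122 days.
December 1–13, 2203: 13 days.
Total: 17 + 122 + 13 = 152 days.
152 mod 7 = 5, so 5 days before Tuesday is Thursday.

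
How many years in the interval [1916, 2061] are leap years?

Years divisible by 4: 1916, 1920, …, 2060 — 37 in all.
2000 is divisible by 400, so still leap.
No century exceptions apply. Count: 37.

37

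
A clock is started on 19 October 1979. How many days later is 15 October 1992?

4745

From October 19, 1979 to October 19, 1991: 12 years, of which 3 contain a Feb 29 — 9×365 + 3×366 = 4383 days.
October 1991: 31 − 19 = 12 days remain.
Then 11 full months totalling 335 days.
October 1–15, 1992: 15 days.
Residual: 362 days.
Total: 4745 days.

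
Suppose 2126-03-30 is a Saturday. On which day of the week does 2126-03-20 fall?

Wednesday

Count forward from the earlier date (March 20, 2126) to the later (March 30, 2126):
Within March 2126: 30 − 20 = 10 days.
10 mod 7 = 3, so 3 days before Saturday is Wednesday.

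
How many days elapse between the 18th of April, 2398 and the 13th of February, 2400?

666

April 2398: 30 − 18 = 12 days remain.
Then 21 full months totalling 641 days.
February 1–13, 2400: 13 days (2400 is a leap year (divisible by 400)).
Total: 12 + 641 + 13 = 666 days.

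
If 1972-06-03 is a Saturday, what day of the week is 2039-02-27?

Day-of-year of June 3, 1972: 155.
Day-of-year of February 27, 2039: 58.
1972 has 366 days, so 366 − 155 = 211 days remain in 1972.
Full years 1973–2038: 50 common + 16 leap = 50×365 + 16×366 = 24106 days.
Total: 211 + 24106 + 58 = 24375 days.
24375 mod 7 = 1, so 1 day after Saturday is Sunday.

Sunday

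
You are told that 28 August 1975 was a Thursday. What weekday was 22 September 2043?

Day-of-year of August 28, 1975: 240.
Day-of-year of September 22, 2043: 265.
1975 has 365 days, so 365 − 240 = 125 days remain in 1975.
Full years 1976–2042: 50 common + 17 leap = 50×365 + 17×366 = 24472 days.
Total: 125 + 24472 + 265 = 24862 days.
24862 mod 7 = 5, so 5 days after Thursday is Tuesday.

Tuesday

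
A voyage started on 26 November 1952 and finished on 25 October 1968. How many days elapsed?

5812

From November 26, 1952 to November 26, 1967: 15 years, of which 3 contain a Feb 29 — 12×365 + 3×366 = 5478 days.
November 1967: 30 − 26 = 4 days remain.
Then 10 full months totalling 305 days.
October 1–25, 1968: 25 days.
Residual: 334 days.
Total: 5812 days.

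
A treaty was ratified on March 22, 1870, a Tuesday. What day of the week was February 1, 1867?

Friday

Count forward from the earlier date (February 1, 1867) to the later (March 22, 1870):
Day-of-year of February 1, 1867: 32.
Day-of-year of March 22, 1870: 81.
1867 has 365 days, so 365 − 32 = 333 days remain in 1867.
Full years: 1868: 366; 1869: 365. Sum = 731.
Total: 333 + 731 + 81 = 1145 days.
1145 mod 7 = 4, so 4 days before Tuesday is Friday.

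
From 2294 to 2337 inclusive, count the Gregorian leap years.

10

Years divisible by 4 in [2294, 2337]: 2296, 2300, 2304, 2308, 2312, 2316, 2320, 2324, 2328, 2332, 2336.
Of these, 2300 is divisible by 100 but not 400, so not leap.
Leap years: 11 − 1 = 10.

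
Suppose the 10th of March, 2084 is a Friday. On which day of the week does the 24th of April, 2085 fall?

Day-of-year of March 10, 2084: 70.
Day-of-year of April 24, 2085: 114.
2084 has 366 days, so 366 − 70 = 296 days remain in 2084.
Total: 296 + 114 = 410 days.
410 mod 7 = 4, so 4 days after Friday is Tuesday.

Tuesday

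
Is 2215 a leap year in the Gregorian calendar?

2215 is not a leap year.

No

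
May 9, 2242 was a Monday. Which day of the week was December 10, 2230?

Count forward from the earlier date (December 10, 2230) to the later (May 9, 2242):
From December 10, 2230 to December 10, 2241: 11 years, of which 3 contain a Feb 29 — 8×365 + 3×366 = 4018 days.
December 2241: 31 − 10 = 21 days remain.
Then January (31), February 2242 (28), March (31), April (30): 31 + 28 + 31 + 30 = 120 days.
May 1–9, 2242: 9 days.
Residual: 150 days.
Total: 4168 days.
4168 mod 7 = 3, so 3 days before Monday is Friday.

Friday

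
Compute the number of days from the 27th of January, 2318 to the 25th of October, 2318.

January 2318: 31 − 27 = 4 days remain.
Then February 2318 (28), March (31), April (30), May (31), June (30), July (31), August (31), September (30): 28 + 31 + 30 + 31 + 30 + 31 + 31 + 30 = 242 days.
October 1–25, 2318: 25 days.
Total: 4 + 242 + 25 = 271 days.

271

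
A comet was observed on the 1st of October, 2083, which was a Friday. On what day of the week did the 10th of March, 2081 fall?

Monday

Count forward from the earlier date (March 10, 2081) to the later (October 1, 2083):
March 10, 2081 → March 10, 2082: 365 days.
March 10, 2082 → March 10, 2083: 365 days.
March 2083: 31 − 10 = 21 days remain.
Then April (30), May (31), June (30), July (31), August (31), September (30): 30 + 31 + 30 + 31 + 31 + 30 = 183 days.
October 1, 2083: 1 day.
Residual: 205 days.
Total: 935 days.
935 mod 7 = 4, so 4 days before Friday is Monday.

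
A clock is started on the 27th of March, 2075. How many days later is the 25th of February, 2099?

From March 27, 2075 to March 27, 2098: 23 years, of which 6 contain a Feb 29 — 17×365 + 6×366 = 8401 days.
March 2098: 31 − 27 = 4 days remain.
Then 10 full months totalling 306 days.
February 1–25, 2099: 25 days (2099 is not a leap year).
Residual: 335 days.
Total: 8736 days.

8736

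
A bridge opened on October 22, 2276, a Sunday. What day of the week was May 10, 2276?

Count forward from the earlier date (May 10, 2276) to the later (October 22, 2276):
May 2276: 31 − 10 = 21 days remain.
Then June (30), July (31), August (31), September (30): 30 + 31 + 31 + 30 = 122 days.
October 1–22, 2276: 22 days.
Total: 21 + 122 + 22 = 165 days.
165 mod 7 = 4, so 4 days before Sunday is Wednesday.

Wednesday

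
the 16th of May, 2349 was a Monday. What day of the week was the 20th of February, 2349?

Count forward from the earlier date (February 20, 2349) to the later (May 16, 2349):
February 2349: 28 − 20 = 8 days remain (2349 is not a leap year, so February has 28 days).
Then March (31), April (30): 31 + 30 = 61 days.
May 1–16, 2349: 16 days.
Total: 8 + 61 + 16 = 85 days.
85 mod 7 = 1, so 1 day before Monday is Sunday.

Sunday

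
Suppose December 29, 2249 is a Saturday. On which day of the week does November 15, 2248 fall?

Wednesday

Count forward from the earlier date (November 15, 2248) to the later (December 29, 2249):
Day-of-year of November 15, 2248: 320.
Day-of-year of December 29, 2249: 363.
2248 has 366 days, so 366 − 320 = 46 days remain in 2248.
Total: 46 + 363 = 409 days.
409 mod 7 = 3, so 3 days before Saturday is Wednesday.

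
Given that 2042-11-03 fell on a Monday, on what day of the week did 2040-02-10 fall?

Count forward from the earlier date (February 10, 2040) to the later (November 3, 2042):
Day-of-year of February 10, 2040: 41.
Day-of-year of November 3, 2042: 307.
2040 has 366 days, so 366 − 41 = 325 days remain in 2040.
Full years: 2041: 365. Sum = 365.
Total: 325 + 365 + 307 = 997 days.
997 mod 7 = 3, so 3 days before Monday is Friday.

Friday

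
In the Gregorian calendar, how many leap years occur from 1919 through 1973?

Years divisible by 4: 1920, 1924, …, 1972 — 14 in all.
No century exceptions apply. Count: 14.

14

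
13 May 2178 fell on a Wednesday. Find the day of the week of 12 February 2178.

Count forward from the earlier date (February 12, 2178) to the later (May 13, 2178):
February 2178: 28 − 12 = 16 days remain (2178 is not a leap year, so February has 28 days).
Then March (31), April (30): 31 + 30 = 61 days.
May 1–13, 2178: 13 days.
Total: 16 + 61 + 13 = 90 days.
90 mod 7 = 6, so 6 days before Wednesday is Thursday.

Thursday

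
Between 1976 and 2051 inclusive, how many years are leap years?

19

Years divisible by 4: 1976, 1980, …, 2048 — 19 in all.
2000 is divisible by 400, so still leap.
No century exceptions apply. Count: 19.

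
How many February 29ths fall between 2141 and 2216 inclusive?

18

Years divisible by 4: 2144, 2148, …, 2216 — 19 in all.
Of these, 2200 is divisible by 100 but not 400, so not leap.
Leap years: 19 − 1 = 18.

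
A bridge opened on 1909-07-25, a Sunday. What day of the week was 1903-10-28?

Count forward from the earlier date (October 28, 1903) to the later (July 25, 1909):
Day-of-year of October 28, 1903: 301.
Day-of-year of July 25, 1909: 206.
1903 has 365 days, so 365 − 301 = 64 days remain in 1903.
Full years: 1904: 366; 1905: 365; 1906: 365; 1907: 365; 1908: 366. Sum = 1827.
Total: 64 + 1827 + 206 = 2097 days.
2097 mod 7 = 4, so 4 days before Sunday is Wednesday.

Wednesday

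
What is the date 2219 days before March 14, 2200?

February 14, 2194

Count 2219 days before March 14, 2200:
Day-of-year of February 14, 2194: 45.
Day-of-year of March 14, 2200: 73.
2194 has 365 days, so 365 − 45 = 320 days remain in 2194.
Full years: 2195: 365; 2196: 366; 2197: 365; 2198: 365; 2199: 365. Sum = 1826.
Total: 320 + 1826 + 73 = 2219 days.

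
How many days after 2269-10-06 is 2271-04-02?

Day-of-year of October 6, 2269: 279.
Day-of-year of April 2, 2271: 92.
2269 has 365 days, so 365 − 279 = 86 days remain in 2269.
Full years: 2270: 365. Sum = 365.
Total: 86 + 365 + 92 = 543 days.

543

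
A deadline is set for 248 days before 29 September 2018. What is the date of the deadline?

24 January 2018

Count 248 days before September 29, 2018:
January 2018: 31 − 24 = 7 days remain.
Then February 2018 (28), March (31), April (30), May (31), June (30), July (31), August (31): 28 + 31 + 30 + 31 + 30 + 31 + 31 = 212 days.
September 1–29, 2018: 29 days.
Total: 7 + 212 + 29 = 248 days.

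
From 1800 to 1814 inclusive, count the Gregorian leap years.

3

Years divisible by 4 in [1800, 1814]: 1800, 1804, 1808, 1812.
Of these, 1800 is divisible by 100 but not 400, so not leap.
Leap years: 4 − 1 = 3.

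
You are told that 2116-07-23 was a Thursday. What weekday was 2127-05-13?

Tuesday

From July 23, 2116 to July 23, 2126: 10 years, of which 2 contain a Feb 29 — 8×365 + 2×366 = 3652 days.
July 2126: 31 − 23 = 8 days remain.
Then 9 full months totalling 273 days.
May 1–13, 2127: 13 days.
Residual: 294 days.
Total: 3946 days.
3946 mod 7 = 5, so 5 days after Thursday is Tuesday.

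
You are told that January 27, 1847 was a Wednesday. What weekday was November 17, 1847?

Wednesday

January 1847: 31 − 27 = 4 days remain.
Then 9 full months totalling 273 days.
November 1–17, 1847: 17 days.
Total: 4 + 273 + 17 = 294 days.
294 is a multiple of 7, so November 17, 1847 falls on the same weekday: Wednesday.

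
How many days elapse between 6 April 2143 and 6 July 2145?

822

April 2143: 30 − 6 = 24 days remain.
Then 26 full months totalling 792 days.
July 1–6, 2145: 6 days.
Total: 24 + 792 + 6 = 822 days.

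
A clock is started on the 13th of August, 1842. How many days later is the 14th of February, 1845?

Day-of-year of August 13, 1842: 225.
Day-of-year of February 14, 1845: 45.
1842 has 365 days, so 365 − 225 = 140 days remain in 1842.
Full years: 1843: 365; 1844: 366. Sum = 731.
Total: 140 + 731 + 45 = 916 days.

916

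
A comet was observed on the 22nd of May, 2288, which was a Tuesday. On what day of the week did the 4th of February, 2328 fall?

Saturday

From May 22, 2288 to May 22, 2327: 39 years, of which 8 contain a Feb 29 — 31×365 + 8×366 = 14243 days.
(2300 is not a leap year (divisible by 100 but not 400).)
May 2327: 31 − 22 = 9 days remain.
Then June (30), July (31), August (31), September (30), October (31), November (30), December (31), January (31): 30 + 31 + 31 + 30 + 31 + 30 + 31 + 31 = 245 days.
February 1–4, 2328: 4 days (2328 is a leap year).
Residual: 258 days.
Total: 14501 days.
14501 mod 7 = 4, so 4 days after Tuesday is Saturday.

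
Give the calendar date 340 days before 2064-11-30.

2063-12-26

Count 340 days before November 30, 2064:
December 2063: 31 − 26 = 5 days remain.
Then 10 full months totalling 305 days.
November 1–30, 2064: 30 days.
Residual: 340 days.
Total: 340 days.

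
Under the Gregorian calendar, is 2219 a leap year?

2219 is not a leap year.

No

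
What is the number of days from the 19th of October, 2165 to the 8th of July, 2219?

19619

From October 19, 2165 to October 19, 2218: 53 years, of which 12 contain a Feb 29 — 41×365 + 12×366 = 19357 days.
(2200 is not a leap year (divisible by 100 but not 400).)
October 2218: 31 − 19 = 12 days remain.
Then November (30), December (31), January (31), February 2219 (28), March (31), April (30), May (31), June (30): 30 + 31 + 31 + 28 + 31 + 30 + 31 + 30 = 242 days.
July 1–8, 2219: 8 days.
Residual: 262 days.
Total: 19619 days.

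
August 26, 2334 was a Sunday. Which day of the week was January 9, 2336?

Thursday

Day-of-year of August 26, 2334: 238.
Day-of-year of January 9, 2336: 9.
2334 has 365 days, so 365 − 238 = 127 days remain in 2334.
Full years: 2335: 365. Sum = 365.
Total: 127 + 365 + 9 = 501 days.
501 mod 7 = 4, so 4 days after Sunday is Thursday.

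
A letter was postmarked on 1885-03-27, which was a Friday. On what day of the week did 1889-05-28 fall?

Tuesday

March 27, 1885 → March 27, 1886: 365 days.
March 27, 1886 → March 27, 1887: 365 days.
March 27, 1887 → March 27, 1888: 366 days (1888 is a leap year).
March 27, 1888 → March 27, 1889: 365 days.
March 1889: 31 − 27 = 4 days remain.
Then April (30): 30 days.
May 1–28, 1889: 28 days.
Residual: 62 days.
Total: 1523 days.
1523 mod 7 = 4, so 4 days after Friday is Tuesday.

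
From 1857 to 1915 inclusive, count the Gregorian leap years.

Years divisible by 4: 1860, 1864, …, 1912 — 14 in all.
Of these, 1900 is divisible by 100 but not 400, so not leap.
Leap years: 14 − 1 = 13.

13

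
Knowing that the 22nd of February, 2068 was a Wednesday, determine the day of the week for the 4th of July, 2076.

Saturday

Day-of-year of February 22, 2068: 53.
Day-of-year of July 4, 2076: 186.
2068 has 366 days, so 366 − 53 = 313 days remain in 2068.
Full years 2069–2075: 6 common + 1 leap = 6×365 + 1×366 = 2556 days.
Total: 313 + 2556 + 186 = 3055 days.
3055 mod 7 = 3, so 3 days after Wednesday is Saturday.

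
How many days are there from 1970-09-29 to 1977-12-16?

2635

From September 29, 1970 to September 29, 1977: 7 years, of which 2 contain a Feb 29 — 5×365 + 2×366 = 2557 days.
September 1977: 30 − 29 = 1 day remains.
Then October (31), November (30): 31 + 30 = 61 days.
December 1–16, 1977: 16 days.
Residual: 78 days.
Total: 2635 days.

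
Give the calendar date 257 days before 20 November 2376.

8 March 2376

Count 257 days before November 20, 2376:
March 2376: 31 − 8 = 23 days remain.
Then April (30), May (31), June (30), July (31), August (31), September (30), October (31): 30 + 31 + 30 + 31 + 31 + 30 + 31 = 214 days.
November 1–20, 2376: 20 days.
Total: 23 + 214 + 20 = 257 days.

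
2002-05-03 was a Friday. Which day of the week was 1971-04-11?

Count forward from the earlier date (April 11, 1971) to the later (May 3, 2002):
From April 11, 1971 to April 11, 2002: 31 years, of which 8 contain a Feb 29 — 23×365 + 8×366 = 11323 days.
(2000 is a leap year (divisible by 400).)
April 2002: 30 − 11 = 19 days remain.
May 1–3, 2002: 3 days.
Residual: 22 days.
Total: 11345 days.
11345 mod 7 = 5, so 5 days before Friday is Sunday.

Sunday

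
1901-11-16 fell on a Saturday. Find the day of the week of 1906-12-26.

Wednesday

Day-of-year of November 16, 1901: 320.
Day-of-year of December 26, 1906: 360.
1901 has 365 days, so 365 − 320 = 45 days remain in 1901.
Full years: 1902: 365; 1903: 365; 1904: 366; 1905: 365. Sum = 1461.
Total: 45 + 1461 + 360 = 1866 days.
1866 mod 7 = 4, so 4 days after Saturday is Wednesday.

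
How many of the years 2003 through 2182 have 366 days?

44

Years divisible by 4: 2004, 2008, …, 2180 — 45 in all.
Of these, 2100 is divisible by 100 but not 400, so not leap.
Leap years: 45 − 1 = 44.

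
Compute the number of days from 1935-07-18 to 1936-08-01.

July 18, 1935 → July 18, 1936: 366 days (1936 is a leap year).
July 1936: 31 − 18 = 13 days remain.
August 1, 1936: 1 day.
Residual: 14 days.
Total: 380 days.

380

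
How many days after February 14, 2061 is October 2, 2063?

Day-of-year of February 14, 2061: 45.
Day-of-year of October 2, 2063: 275.
2061 has 365 days, so 365 − 45 = 320 days remain in 2061.
Full years: 2062: 365. Sum = 365.
Total: 320 + 365 + 275 = 960 days.

960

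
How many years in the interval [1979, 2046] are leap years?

Years divisible by 4: 1980, 1984, …, 2044 — 17 in all.
2000 is divisible by 400, so still leap.
No century exceptions apply. Count: 17.

17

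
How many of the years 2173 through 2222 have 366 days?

Years divisible by 4 in [2173, 2222]: 2176, 2180, 2184, 2188, 2192, 2196, 2200, 2204, 2208, 2212, 2216, 2220.
Of these, 2200 is divisible by 100 but not 400, so not leap.
Leap years: 12 − 1 = 11.

11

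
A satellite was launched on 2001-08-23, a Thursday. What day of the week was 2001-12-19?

Wednesday

August 2001: 31 − 23 = 8 days remain.
Then September (30), October (31), November (30): 30 + 31 + 30 = 91 days.
December 1–19, 2001: 19 days.
Total: 8 + 91 + 19 = 118 days.
118 mod 7 = 6, so 6 days after Thursday is Wednesday.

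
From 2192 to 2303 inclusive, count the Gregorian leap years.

Years divisible by 4: 2192, 2196, …, 2300 — 28 in all.
Of these, 2200, 2300 are divisible by 100 but not 400, so not leap.
Leap years: 28 − 2 = 26.

26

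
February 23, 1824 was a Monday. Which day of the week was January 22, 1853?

Saturday

From February 23, 1824 to February 23, 1852: 28 years, of which 7 contain a Feb 29 — 21×365 + 7×366 = 10227 days.
February 1852: 29 − 23 = 6 days remain (1852 is a leap year, so February has 29 days).
Then 10 full months totalling 306 days.
January 1–22, 1853: 22 days.
Residual: 334 days.
Total: 10561 days.
10561 mod 7 = 5, so 5 days after Monday is Saturday.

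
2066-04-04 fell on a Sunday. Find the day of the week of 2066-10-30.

Saturday

April 2066: 30 − 4 = 26 days remain.
Then May (31), June (30), July (31), August (31), September (30): 31 + 30 + 31 + 31 + 30 = 153 days.
October 1–30, 2066: 30 days.
Total: 26 + 153 + 30 = 209 days.
209 mod 7 = 6, so 6 days after Sunday is Saturday.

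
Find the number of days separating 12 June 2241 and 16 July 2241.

June 2241: 30 − 12 = 18 days remain.
July 1–16, 2241: 16 days.
Total: 18 + 16 = 34 days.

34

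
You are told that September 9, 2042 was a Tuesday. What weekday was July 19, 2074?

Thursday

From September 9, 2042 to September 9, 2073: 31 years, of which 8 contain a Feb 29 — 23×365 + 8×366 = 11323 days.
September 2073: 30 − 9 = 21 days remain.
Then 9 full months totalling 273 days.
July 1–19, 2074: 19 days.
Residual: 313 days.
Total: 11636 days.
11636 mod 7 = 2, so 2 days after Tuesday is Thursday.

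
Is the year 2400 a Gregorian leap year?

Yes

2400 is a leap year (divisible by 400).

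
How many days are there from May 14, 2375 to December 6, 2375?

May 2375: 31 − 14 = 17 days remain.
Then June (30), July (31), August (31), September (30), October (31), November (30): 30 + 31 + 31 + 30 + 31 + 30 = 183 days.
December 1–6, 2375: 6 days.
Total: 17 + 183 + 6 = 206 days.

206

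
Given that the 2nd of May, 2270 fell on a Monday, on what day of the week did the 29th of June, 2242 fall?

Wednesday

Count forward from the earlier date (June 29, 2242) to the later (May 2, 2270):
Day-of-year of June 29, 2242: 180.
Day-of-year of May 2, 2270: 122.
2242 has 365 days, so 365 − 180 = 185 days remain in 2242.
Full years 2243–2269: 20 common + 7 leap = 20×365 + 7×366 = 9862 days.
Total: 185 + 9862 + 122 = 10169 days.
10169 mod 7 = 5, so 5 days before Monday is Wednesday.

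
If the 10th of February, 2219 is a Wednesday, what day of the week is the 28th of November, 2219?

February 2219: 28 − 10 = 18 days remain (2219 is not a leap year, so February has 28 days).
Then March (31), April (30), May (31), June (30), July (31), August (31), September (30), October (31): 31 + 30 + 31 + 30 + 31 + 31 + 30 + 31 = 245 days.
November 1–28, 2219: 28 days.
Total: 18 + 245 + 28 = 291 days.
291 mod 7 = 4, so 4 days after Wednesday is Sunday.

Sunday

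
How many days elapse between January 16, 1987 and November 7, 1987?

January 1987: 31 − 16 = 15 days remain.
Then 9 full months totalling 273 days.
November 1–7, 1987: 7 days.
Total: 15 + 273 + 7 = 295 days.

295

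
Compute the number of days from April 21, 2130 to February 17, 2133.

April 21, 2130 → April 21, 2131: 365 days.
April 21, 2131 → April 21, 2132: 366 days (2132 is a leap year).
April 2132: 30 − 21 = 9 days remain.
Then 9 full months totalling 276 days.
February 1–17, 2133: 17 days (2133 is not a leap year).
Residual: 302 days.
Total: 1033 days.

1033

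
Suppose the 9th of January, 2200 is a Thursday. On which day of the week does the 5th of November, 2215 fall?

Sunday

Day-of-year of January 9, 2200: 9.
Day-of-year of November 5, 2215: 309.
2200 has 365 days, so 365 − 9 = 356 days remain in 2200.
Full years 2201–2214: 11 common + 3 leap = 11×365 + 3×366 = 5113 days.
Total: 356 + 5113 + 309 = 5778 days.
5778 mod 7 = 3, so 3 days after Thursday is Sunday.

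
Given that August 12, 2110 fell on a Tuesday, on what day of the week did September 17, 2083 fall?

Count forward from the earlier date (September 17, 2083) to the later (August 12, 2110):
Day-of-year of September 17, 2083: 260.
Day-of-year of August 12, 2110: 224.
2083 has 365 days, so 365 − 260 = 105 days remain in 2083.
Full years 2084–2109: 20 common + 6 leap = 20×365 + 6×366 = 9496 days.
Total: 105 + 9496 + 224 = 9825 days.
9825 mod 7 = 4, so 4 days before Tuesday is Friday.

Friday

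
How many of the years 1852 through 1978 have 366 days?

Years divisible by 4: 1852, 1856, …, 1976 — 32 in all.
Of these, 1900 is divisible by 100 but not 400, so not leap.
Leap years: 32 − 1 = 31.

31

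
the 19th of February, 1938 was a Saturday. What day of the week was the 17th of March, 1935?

Sunday

Count forward from the earlier date (March 17, 1935) to the later (February 19, 1938):
March 17, 1935 → March 17, 1936: 366 days (1936 is a leap year).
March 17, 1936 → March 17, 1937: 365 days.
March 1937: 31 − 17 = 14 days remain.
Then 10 full months totalling 306 days.
February 1–19, 1938: 19 days (1938 is not a leap year).
Residual: 339 days.
Total: 1070 days.
1070 mod 7 = 6, so 6 days before Saturday is Sunday.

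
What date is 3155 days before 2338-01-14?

2329-05-26

Count 3155 days before January 14, 2338:
Day-of-year of May 26, 2329: 146.
Day-of-year of January 14, 2338: 14.
2329 has 365 days, so 365 − 146 = 219 days remain in 2329.
Full years 2330–2337: 6 common + 2 leap = 6×365 + 2×366 = 2922 days.
Total: 219 + 2922 + 14 = 3155 days.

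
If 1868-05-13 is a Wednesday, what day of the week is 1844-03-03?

Sunday

Count forward from the earlier date (March 3, 1844) to the later (May 13, 1868):
Day-of-year of March 3, 1844: 63.
Day-of-year of May 13, 1868: 134.
1844 has 366 days, so 366 − 63 = 303 days remain in 1844.
Full years 1845–1867: 18 common + 5 leap = 18×365 + 5×366 = 8400 days.
Total: 303 + 8400 + 134 = 8837 days.
8837 mod 7 = 3, so 3 days before Wednesday is Sunday.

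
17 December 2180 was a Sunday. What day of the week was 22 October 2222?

From December 17, 2180 to December 17, 2221: 41 years, of which 9 contain a Feb 29 — 32×365 + 9×366 = 14974 days.
(2200 is not a leap year (divisible by 100 but not 400).)
December 2221: 31 − 17 = 14 days remain.
Then 9 full months totalling 273 days.
October 1–22, 2222: 22 days.
Residual: 309 days.
Total: 15283 days.
15283 mod 7 = 2, so 2 days after Sunday is Tuesday.

Tuesday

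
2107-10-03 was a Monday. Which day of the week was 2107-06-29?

Count forward from the earlier date (June 29, 2107) to the later (October 3, 2107):
June 2107: 30 − 29 = 1 day remains.
Then July (31), August (31), September (30): 31 + 31 + 30 = 92 days.
October 1–3, 2107: 3 days.
Total: 1 + 92 + 3 = 96 days.
96 mod 7 = 5, so 5 days before Monday is Wednesday.

Wednesday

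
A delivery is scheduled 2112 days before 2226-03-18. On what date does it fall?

2220-06-05

Count 2112 days before March 18, 2226:
June 5, 2220 → June 5, 2221: 365 days.
June 5, 2221 → June 5, 2222: 365 days.
June 5, 2222 → June 5, 2223: 365 days.
June 5, 2223 → June 5, 2224: 366 days (2224 is a leap year).
June 5, 2224 → June 5, 2225: 365 days.
June 2225: 30 − 5 = 25 days remain.
Then July (31), August (31), September (30), October (31), November (30), December (31), January (31), February 2226 (28): 31 + 31 + 30 + 31 + 30 + 31 + 31 + 28 = 243 days.
March 1–18, 2226: 18 days.
Residual: 286 days.
Total: 2112 days.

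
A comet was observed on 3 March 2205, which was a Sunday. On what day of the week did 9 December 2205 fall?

March 2205: 31 − 3 = 28 days remain.
Then April (30), May (31), June (30), July (31), August (31), September (30), October (31), November (30): 30 + 31 + 30 + 31 + 31 + 30 + 31 + 30 = 244 days.
December 1–9, 2205: 9 days.
Total: 28 + 244 + 9 = 281 days.
281 mod 7 = 1, so 1 day after Sunday is Monday.

Monday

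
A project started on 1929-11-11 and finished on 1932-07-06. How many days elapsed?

968

November 11, 1929 → November 11, 1930: 365 days.
November 11, 1930 → November 11, 1931: 365 days.
November 1931: 30 − 11 = 19 days remain.
Then December (31), January (31), February 1932 (29), March (31), April (30), May (31), June (30): 31 + 31 + 29 + 31 + 30 + 31 + 30 = 213 days.
July 1–6, 1932: 6 days.
Residual: 238 days.
Total: 968 days.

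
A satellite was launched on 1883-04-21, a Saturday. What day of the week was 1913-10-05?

Sunday

From April 21, 1883 to April 21, 1913: 30 years, of which 7 contain a Feb 29 — 23×365 + 7×366 = 10957 days.
(1900 is not a leap year (divisible by 100 but not 400).)
April 1913: 30 − 21 = 9 days remain.
Then May (31), June (30), July (31), August (31), September (30): 31 + 30 + 31 + 31 + 30 = 153 days.
October 1–5, 1913: 5 days.
Residual: 167 days.
Total: 11124 days.
11124 mod 7 = 1, so 1 day after Saturday is Sunday.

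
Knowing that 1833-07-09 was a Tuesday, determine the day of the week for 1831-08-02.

Tuesday

Count forward from the earlier date (August 2, 1831) to the later (July 9, 1833):
Day-of-year of August 2, 1831: 214.
Day-of-year of July 9, 1833: 190.
1831 has 365 days, so 365 − 214 = 151 days remain in 1831.
Full years: 1832: 366. Sum = 366.
Total: 151 + 366 + 190 = 707 days.
707 is a multiple of 7, so 1831-08-02 falls on the same weekday: Tuesday.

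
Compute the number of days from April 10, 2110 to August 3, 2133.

From April 10, 2110 to April 10, 2133: 23 years, of which 6 contain a Feb 29 — 17×365 + 6×366 = 8401 days.
April 2133: 30 − 10 = 20 days remain.
Then May (31), June (30), July (31): 31 + 30 + 31 = 92 days.
August 1–3, 2133: 3 days.
Residual: 115 days.
Total: 8516 days.

8516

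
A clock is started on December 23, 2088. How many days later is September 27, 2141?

Day-of-year of December 23, 2088: 358.
Day-of-year of September 27, 2141: 270.
2088 has 366 days, so 366 − 358 = 8 days remain in 2088.
Full years 2089–2140: 40 common + 12 leap = 40×365 + 12×366 = 18992 days.
Total: 8 + 18992 + 270 = 19270 days.

19270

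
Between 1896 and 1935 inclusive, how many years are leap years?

9

Years divisible by 4 in [1896, 1935]: 1896, 1900, 1904, 1908, 1912, 1916, 1920, 1924, 1928, 1932.
Of these, 1900 is divisible by 100 but not 400, so not leap.
Leap years: 10 − 1 = 9.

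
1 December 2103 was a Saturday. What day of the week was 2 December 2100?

Thursday

Count forward from the earlier date (December 2, 2100) to the later (December 1, 2103):
Day-of-year of December 2, 2100: 336.
Day-of-year of December 1, 2103: 335.
2100 has 365 days, so 365 − 336 = 29 days remain in 2100.
Full years: 2101: 365; 2102: 365. Sum = 730.
Total: 29 + 730 + 335 = 1094 days.
1094 mod 7 = 2, so 2 days before Saturday is Thursday.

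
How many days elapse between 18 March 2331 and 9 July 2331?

March 2331: 31 − 18 = 13 days remain.
Then April (30), May (31), June (30): 30 + 31 + 30 = 91 days.
July 1–9, 2331: 9 days.
Total: 13 + 91 + 9 = 113 days.

113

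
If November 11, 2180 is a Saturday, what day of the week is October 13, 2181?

November 2180: 30 − 11 = 19 days remain.
Then 10 full months totalling 304 days.
October 1–13, 2181: 13 days.
Residual: 336 days.
Total: 336 days.
336 is a multiple of 7, so October 13, 2181 falls on the same weekday: Saturday.

Saturday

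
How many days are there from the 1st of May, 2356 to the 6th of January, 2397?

14860

Day-of-year of May 1, 2356: 122.
Day-of-year of January 6, 2397: 6.
2356 has 366 days, so 366 − 122 = 244 days remain in 2356.
Full years 2357–2396: 30 common + 10 leap = 30×365 + 10×366 = 14610 days.
Total: 244 + 14610 + 6 = 14860 days.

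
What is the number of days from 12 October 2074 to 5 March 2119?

Day-of-year of October 12, 2074: 285.
Day-of-year of March 5, 2119: 64.
2074 has 365 days, so 365 − 285 = 80 days remain in 2074.
Full years 2075–2118: 34 common + 10 leap = 34×365 + 10×366 = 16070 days.
Total: 80 + 16070 + 64 = 16214 days.

16214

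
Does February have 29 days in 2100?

No

2100 is not a leap year (divisible by 100 but not 400).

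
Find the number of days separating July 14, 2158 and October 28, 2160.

July 14, 2158 → July 14, 2159: 365 days.
July 14, 2159 → July 14, 2160: 366 days (2160 is a leap year).
July 2160: 31 − 14 = 17 days remain.
Then August (31), September (30): 31 + 30 = 61 days.
October 1–28, 2160: 28 days.
Residual: 106 days.
Total: 837 days.

837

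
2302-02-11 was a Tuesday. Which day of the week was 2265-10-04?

Count forward from the earlier date (October 4, 2265) to the later (February 11, 2302):
Day-of-year of October 4, 2265: 277.
Day-of-year of February 11, 2302: 42.
2265 has 365 days, so 365 − 277 = 88 days remain in 2265.
Full years 2266–2301: 28 common + 8 leap = 28×365 + 8×366 = 13148 days.
Total: 88 + 13148 + 42 = 13278 days.
13278 mod 7 = 6, so 6 days before Tuesday is Wednesday.

Wednesday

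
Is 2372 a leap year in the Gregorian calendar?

2372 is a leap year.

Yes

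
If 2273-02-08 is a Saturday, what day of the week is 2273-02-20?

Thursday

Within February 2273: 20 − 8 = 12 days.
12 mod 7 = 5, so 5 days after Saturday is Thursday.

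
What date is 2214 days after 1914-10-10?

1920-11-01

Count 2214 days after October 10, 1914:
Day-of-year of October 10, 1914: 283.
Day-of-year of November 1, 1920: 306.
1914 has 365 days, so 365 − 283 = 82 days remain in 1914.
Full years: 1915: 365; 1916: 366; 1917: 365; 1918: 365; 1919: 365. Sum = 1826.
Total: 82 + 1826 + 306 = 2214 days.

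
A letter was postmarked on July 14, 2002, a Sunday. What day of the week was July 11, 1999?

Sunday

Count forward from the earlier date (July 11, 1999) to the later (July 14, 2002):
July 11, 1999 → July 11, 2000: 366 days (2000 is a leap year (divisible by 400)).
July 11, 2000 → July 11, 2001: 365 days.
July 11, 2001 → July 11, 2002: 365 days.
Within July 2002: 14 − 11 = 3 days.
Total: 1099 days.
1099 is a multiple of 7, so July 11, 1999 falls on the same weekday: Sunday.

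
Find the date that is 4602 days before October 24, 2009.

March 19, 1997

Count 4602 days before October 24, 2009:
Day-of-year of March 19, 1997: 78.
Day-of-year of October 24, 2009: 297.
1997 has 365 days, so 365 − 78 = 287 days remain in 1997.
Full years 1998–2008: 8 common + 3 leap = 8×365 + 3×366 = 4018 days.
Total: 287 + 4018 + 297 = 4602 days.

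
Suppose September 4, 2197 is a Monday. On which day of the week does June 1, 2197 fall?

Count forward from the earlier date (June 1, 2197) to the later (September 4, 2197):
June 2197: 30 − 1 = 29 days remain.
Then July (31), August (31): 31 + 31 = 62 days.
September 1–4, 2197: 4 days.
Total: 29 + 62 + 4 = 95 days.
95 mod 7 = 4, so 4 days before Monday is Thursday.

Thursday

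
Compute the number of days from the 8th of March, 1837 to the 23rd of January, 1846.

3243

From March 8, 1837 to March 8, 1845: 8 years, of which 2 contain a Feb 29 — 6×365 + 2×366 = 2922 days.
March 1845: 31 − 8 = 23 days remain.
Then 9 full months totalling 275 days.
January 1–23, 1846: 23 days.
Residual: 321 days.
Total: 3243 days.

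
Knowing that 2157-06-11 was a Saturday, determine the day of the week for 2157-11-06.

June 2157: 30 − 11 = 19 days remain.
Then July (31), August (31), September (30), October (31): 31 + 31 + 30 + 31 = 123 days.
November 1–6, 2157: 6 days.
Total: 19 + 123 + 6 = 148 days.
148 mod 7 = 1, so 1 day after Saturday is Sunday.

Sunday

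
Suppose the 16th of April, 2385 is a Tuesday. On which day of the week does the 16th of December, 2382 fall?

Count forward from the earlier date (December 16, 2382) to the later (April 16, 2385):
December 16, 2382 → December 16, 2383: 365 days.
December 16, 2383 → December 16, 2384: 366 days (2384 is a leap year).
December 2384: 31 − 16 = 15 days remain.
Then January (31), February 2385 (28), March (31): 31 + 28 + 31 = 90 days.
April 1–16, 2385: 16 days.
Residual: 121 days.
Total: 852 days.
852 mod 7 = 5, so 5 days before Tuesday is Thursday.

Thursday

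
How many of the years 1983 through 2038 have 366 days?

14

Years divisible by 4: 1984, 1988, …, 2036 — 14 in all.
2000 is divisible by 400, so still leap.
No century exceptions apply. Count: 14.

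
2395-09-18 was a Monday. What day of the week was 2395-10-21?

Saturday

September 2395: 30 − 18 = 12 days remain.
October 1–21, 2395: 21 days.
Total: 12 + 21 = 33 days.
33 mod 7 = 5, so 5 days after Monday is Saturday.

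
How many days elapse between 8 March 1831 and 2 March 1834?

1090

Day-of-year of March 8, 1831: 67.
Day-of-year of March 2, 1834: 61.
1831 has 365 days, so 365 − 67 = 298 days remain in 1831.
Full years: 1832: 366; 1833: 365. Sum = 731.
Total: 298 + 731 + 61 = 1090 days.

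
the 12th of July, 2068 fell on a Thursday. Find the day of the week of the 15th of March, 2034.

Wednesday

Count forward from the earlier date (March 15, 2034) to the later (July 12, 2068):
Day-of-year of March 15, 2034: 74.
Day-of-year of July 12, 2068: 194.
2034 has 365 days, so 365 − 74 = 291 days remain in 2034.
Full years 2035–2067: 25 common + 8 leap = 25×365 + 8×366 = 12053 days.
Total: 291 + 12053 + 194 = 12538 days.
12538 mod 7 = 1, so 1 day before Thursday is Wednesday.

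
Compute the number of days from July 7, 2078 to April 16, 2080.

July 7, 2078 → July 7, 2079: 365 days.
July 2079: 31 − 7 = 24 days remain.
Then August (31), September (30), October (31), November (30), December (31), January (31), February 2080 (29), March (31): 31 + 30 + 31 + 30 + 31 + 31 + 29 + 31 = 244 days.
April 1–16, 2080: 16 days.
Residual: 284 days.
Total: 649 days.

649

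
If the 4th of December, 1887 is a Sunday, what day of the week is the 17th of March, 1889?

Sunday

Day-of-year of December 4, 1887: 338.
Day-of-year of March 17, 1889: 76.
1887 has 365 days, so 365 − 338 = 27 days remain in 1887.
Full years: 1888: 366. Sum = 366.
Total: 27 + 366 + 76 = 469 days.
469 is a multiple of 7, so the 17th of March, 1889 falls on the same weekday: Sunday.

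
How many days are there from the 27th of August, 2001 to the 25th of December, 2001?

August 2001: 31 − 27 = 4 days remain.
Then September (30), October (31), November (30): 30 + 31 + 30 = 91 days.
December 1–25, 2001: 25 days.
Total: 4 + 91 + 25 = 120 days.

120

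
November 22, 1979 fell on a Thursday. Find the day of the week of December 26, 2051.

From November 22, 1979 to November 22, 2051: 72 years, of which 18 contain a Feb 29 — 54×365 + 18×366 = 26298 days.
(2000 is a leap year (divisible by 400).)
November 2051: 30 − 22 = 8 days remain.
December 1–26, 2051: 26 days.
Residual: 34 days.
Total: 26332 days.
26332 mod 7 = 5, so 5 days after Thursday is Tuesday.

Tuesday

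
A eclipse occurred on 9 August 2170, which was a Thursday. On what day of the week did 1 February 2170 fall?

Count forward from the earlier date (February 1, 2170) to the later (August 9, 2170):
February 2170: 28 − 1 = 27 days remain (2170 is not a leap year, so February has 28 days).
Then March (31), April (30), May (31), June (30), July (31): 31 + 30 + 31 + 30 + 31 = 153 days.
August 1–9, 2170: 9 days.
Total: 27 + 153 + 9 = 189 days.
189 is a multiple of 7, so 1 February 2170 falls on the same weekday: Thursday.

Thursday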